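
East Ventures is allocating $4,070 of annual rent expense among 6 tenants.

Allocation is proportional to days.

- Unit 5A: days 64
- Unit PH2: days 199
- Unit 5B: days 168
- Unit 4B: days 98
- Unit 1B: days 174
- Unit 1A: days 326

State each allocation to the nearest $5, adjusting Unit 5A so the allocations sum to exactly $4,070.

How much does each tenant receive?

Sum of days: 1,029.
Proportional shares: Unit 5A 64/1,029 × $4,070 = 253.14; Unit PH2 199/1,029 × $4,070 = 787.10; Unit 5B 168/1,029 × $4,070 = 664.49; Unit 4B 98/1,029 × $4,070 = 387.62; Unit 1B 174/1,029 × $4,070 = 688.22; Unit 1A 326/1,029 × $4,070 = 1,289.43.
After rounding ($5): Unit 5A $255; Unit PH2 $785; Unit 5B $665; Unit 4B $390; Unit 1B $690; Unit 1A $1,290. Sum = $4,075.
Difference $4,070 − $4,075 = −$5 applied to Unit 5A: Unit 5A becomes $250.

Unit 5A: $250; Unit PH2: $785; Unit 5B: $665; Unit 4B: $390; Unit 1B: $690; Unit 1A: $1,290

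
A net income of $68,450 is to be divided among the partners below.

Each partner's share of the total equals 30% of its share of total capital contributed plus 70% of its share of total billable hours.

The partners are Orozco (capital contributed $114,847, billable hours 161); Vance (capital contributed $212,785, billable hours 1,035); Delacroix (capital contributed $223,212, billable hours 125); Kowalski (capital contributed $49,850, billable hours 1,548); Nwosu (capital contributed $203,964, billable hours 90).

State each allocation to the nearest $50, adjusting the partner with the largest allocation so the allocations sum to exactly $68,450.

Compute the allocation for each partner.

Orozco: $5,550 · Vance: $22,200 · Delacroix: $7,700 · Kowalski: $26,350 · Nwosu: $6,650

Capital contributed total 804,658; billable hours total 2,959.
Composite weights (30% capital contributed + 70% billable hours): Orozco 0.0809; Vance 0.3242; Delacroix 0.1128; Kowalski 0.3848; Nwosu 0.0973.
Raw shares: Orozco 5,537.98; Vance 22,190.03; Delacroix 7,720.53; Kowalski 26,338.90; Nwosu 6,662.56.
After rounding ($50): Orozco $5,550; Vance $22,200; Delacroix $7,700; Kowalski $26,350; Nwosu $6,650. Sum = $68,450.
No rounding difference to absorb.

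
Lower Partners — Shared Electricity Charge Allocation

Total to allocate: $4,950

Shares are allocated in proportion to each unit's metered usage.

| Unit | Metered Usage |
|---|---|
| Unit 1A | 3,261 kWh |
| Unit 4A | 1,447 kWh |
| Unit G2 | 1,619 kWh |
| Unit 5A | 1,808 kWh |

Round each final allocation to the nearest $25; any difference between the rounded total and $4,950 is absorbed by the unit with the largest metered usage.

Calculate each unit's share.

Unit 1A: $2,000 · Unit 4A: $875 · Unit G2: $975 · Unit 5A: $1,100

Combined metered usage = 8,135.
Pro-rata amounts: Unit 1A 3,261/8,135 × $4,950 = 1,984.26; Unit 4A 1,447/8,135 × $4,950 = 880.47; Unit G2 1,619/8,135 × $4,950 = 985.13; Unit 5A 1,808/8,135 × $4,950 = 1,100.14.
At nearest $25: Unit 1A $1,975; Unit 4A $875; Unit G2 $975; Unit 5A $1,100. Sum = $4,925.
Difference $4,950 − $4,925 = +$25 applied to largest metered usage (Unit 1A): Unit 1A becomes $2,000.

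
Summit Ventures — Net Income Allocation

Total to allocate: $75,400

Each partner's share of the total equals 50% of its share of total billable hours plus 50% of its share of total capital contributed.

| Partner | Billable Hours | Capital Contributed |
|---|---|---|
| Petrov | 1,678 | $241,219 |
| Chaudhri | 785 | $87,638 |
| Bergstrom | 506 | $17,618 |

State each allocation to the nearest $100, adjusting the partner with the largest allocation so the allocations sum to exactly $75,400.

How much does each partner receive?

Billable hours total 2,969; capital contributed total 346,475.
Composite weights (50% billable hours + 50% capital contributed): Petrov 0.6307; Chaudhri 0.2587; Bergstrom 0.1106.
Pro-rata amounts: Petrov 47,554.12; Chaudhri 19,503.74; Bergstrom 8,342.14.
Rounded to nearest $100: Petrov $47,600; Chaudhri $19,500; Bergstrom $8,300. Sum = $75,400.
Sum already equals the total — no adjustment.

Petrov: $47,600; Chaudhri: $19,500; Bergstrom: $8,300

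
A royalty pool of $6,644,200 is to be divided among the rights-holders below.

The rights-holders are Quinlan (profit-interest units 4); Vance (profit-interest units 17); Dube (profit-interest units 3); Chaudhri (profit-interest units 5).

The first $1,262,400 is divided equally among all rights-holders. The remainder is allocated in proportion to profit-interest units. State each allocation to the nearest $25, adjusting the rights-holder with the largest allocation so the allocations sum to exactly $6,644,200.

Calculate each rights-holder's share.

$1,262,400 shared equally gives $315,600 per rights-holder.
Remainder $5,381,800 by profit-interest units (total 29): Quinlan 742,317.24 → $742,325; Vance 3,154,848.28 → $3,154,850; Dube 556,737.93 → $556,750; Chaudhri 927,896.55 → $927,900.
Rounding difference −$25 on remainder applied to Vance.
Totals: Quinlan $315,600 + $742,325 = $1,057,925; Vance $315,600 + $3,154,825 = $3,470,425; Dube $315,600 + $556,750 = $872,350; Chaudhri $315,600 + $927,900 = $1,243,500.

Quinlan: $1,057,925 · Vance: $3,470,425 · Dube: $872,350 · Chaudhri: $1,243,500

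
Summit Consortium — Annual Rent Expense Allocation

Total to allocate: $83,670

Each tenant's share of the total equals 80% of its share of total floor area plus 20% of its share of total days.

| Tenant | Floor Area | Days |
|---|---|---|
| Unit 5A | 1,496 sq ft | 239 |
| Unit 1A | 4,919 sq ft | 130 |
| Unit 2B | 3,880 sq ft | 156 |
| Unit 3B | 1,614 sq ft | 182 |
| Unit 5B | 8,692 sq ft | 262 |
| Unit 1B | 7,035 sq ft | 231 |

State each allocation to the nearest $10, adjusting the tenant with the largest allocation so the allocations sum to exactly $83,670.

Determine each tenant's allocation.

Unit 5A: $6,960; Unit 1A: $13,730; Unit 2B: $11,570; Unit 3B: $6,450; Unit 5B: $24,700; Unit 1B: $20,260

Floor area total 27,636; days total 1,200.
Combined weights (80% floor area + 20% days): Unit 5A 0.0831; Unit 1A 0.1641; Unit 2B 0.1383; Unit 3B 0.0771; Unit 5B 0.2953; Unit 1B 0.2421.
Unrounded shares: Unit 5A 6,956.25; Unit 1A 13,726.95; Unit 2B 11,573.01; Unit 3B 6,447.19; Unit 5B 24,706.12; Unit 1B 20,260.47.
After rounding ($10): Unit 5A $6,960; Unit 1A $13,730; Unit 2B $11,570; Unit 3B $6,450; Unit 5B $24,710; Unit 1B $20,260. Sum = $83,680.
Difference $83,670 − $83,680 = −$10 applied to largest allocation (Unit 5B): Unit 5B becomes $24,700.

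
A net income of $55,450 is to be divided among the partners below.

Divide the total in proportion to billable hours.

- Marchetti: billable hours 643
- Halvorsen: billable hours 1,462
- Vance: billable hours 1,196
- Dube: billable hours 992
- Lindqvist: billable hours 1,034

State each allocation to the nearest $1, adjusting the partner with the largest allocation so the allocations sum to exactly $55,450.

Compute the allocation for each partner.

Total billable hours = 5,327.
Proportional shares: Marchetti 643/5,327 × $55,450 = 6,693.14; Halvorsen 1,462/5,327 × $55,450 = 15,218.30; Vance 1,196/5,327 × $55,450 = 12,449.45; Dube 992/5,327 × $55,450 = 10,325.96; Lindqvist 1,034/5,327 × $55,450 = 10,763.15.
At nearest $1: Marchetti $6,693; Halvorsen $15,218; Vance $12,449; Dube $10,326; Lindqvist $10,763. Sum = $55,449.
Difference $55,450 − $55,449 = +$1 applied to largest allocation (Halvorsen): Halvorsen becomes $15,219.

Marchetti: $6,693 | Halvorsen: $15,219 | Vance: $12,449 | Dube: $10,326 | Lindqvist: $10,763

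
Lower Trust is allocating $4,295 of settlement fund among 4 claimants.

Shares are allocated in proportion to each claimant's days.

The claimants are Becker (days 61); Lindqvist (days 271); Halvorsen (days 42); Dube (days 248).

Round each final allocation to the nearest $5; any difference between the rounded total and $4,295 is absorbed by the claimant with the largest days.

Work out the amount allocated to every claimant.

Becker: $420; Lindqvist: $1,875; Halvorsen: $290; Dube: $1,710

Total days = 61 + 271 + 42 + 248 = 622.
Proportional shares: Becker 421.21; Lindqvist 1,871.29; Halvorsen 290.02; Dube 1,712.48.
After rounding ($5): Becker $420; Lindqvist $1,870; Halvorsen $290; Dube $1,710. Sum = $4,290.
Difference $4,295 − $4,290 = +$5 applied to largest days (Lindqvist): Lindqvist becomes $1,875.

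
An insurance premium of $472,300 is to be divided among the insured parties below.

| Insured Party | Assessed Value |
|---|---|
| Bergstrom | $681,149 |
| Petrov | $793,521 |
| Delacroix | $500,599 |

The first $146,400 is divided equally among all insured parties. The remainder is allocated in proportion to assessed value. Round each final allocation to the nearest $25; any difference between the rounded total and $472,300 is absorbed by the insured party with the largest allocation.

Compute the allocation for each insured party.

Bergstrom: $161,175 | Petrov: $179,725 | Delacroix: $131,400

First tranche $146,400 split equally: $48,800 each.
Remainder $325,900 by assessed value (total 1,975,269): Bergstrom 112,382.90 → $112,375; Petrov 130,923.18 → $130,925; Delacroix 82,593.92 → $82,600.
Totals: Bergstrom $48,800 + $112,375 = $161,175; Petrov $48,800 + $130,925 = $179,725; Delacroix $48,800 + $82,600 = $131,400.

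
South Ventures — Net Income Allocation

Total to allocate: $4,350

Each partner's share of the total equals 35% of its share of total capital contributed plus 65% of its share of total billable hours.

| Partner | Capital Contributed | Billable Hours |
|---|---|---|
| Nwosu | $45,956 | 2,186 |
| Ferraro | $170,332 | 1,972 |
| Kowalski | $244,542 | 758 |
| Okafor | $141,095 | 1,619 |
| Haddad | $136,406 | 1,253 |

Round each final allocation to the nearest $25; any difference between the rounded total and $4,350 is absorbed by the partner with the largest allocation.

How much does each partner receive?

Nwosu: $900; Ferraro: $1,075; Kowalski: $775; Okafor: $875; Haddad: $725

Totals — capital contributed 738,331, billable hours 7,788.
Composite weights (35% capital contributed + 65% billable hours): Nwosu 0.2042; Ferraro 0.2453; Kowalski 0.1792; Okafor 0.2020; Haddad 0.1692.
Raw shares: Nwosu 888.41; Ferraro 1,067.19; Kowalski 779.46; Okafor 878.74; Haddad 736.19.
After rounding ($25): Nwosu $900; Ferraro $1,075; Kowalski $775; Okafor $875; Haddad $725. Sum = $4,350.
Rounded total matches; no reconciliation needed.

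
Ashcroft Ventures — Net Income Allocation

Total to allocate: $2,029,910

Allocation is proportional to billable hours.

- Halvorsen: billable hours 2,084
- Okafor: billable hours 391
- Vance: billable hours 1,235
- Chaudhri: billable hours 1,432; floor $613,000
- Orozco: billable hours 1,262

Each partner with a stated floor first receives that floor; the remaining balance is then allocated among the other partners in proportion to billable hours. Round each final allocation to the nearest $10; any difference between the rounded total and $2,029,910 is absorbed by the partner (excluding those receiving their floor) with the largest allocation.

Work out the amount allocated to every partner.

Halvorsen: $593,890; Okafor: $111,430; Vance: $351,950; Chaudhri: $613,000; Orozco: $359,640

Fund the minimums — Chaudhri $613,000. Residual $1,416,910.
Residual split over remaining billable hours 4,972: Halvorsen 593,893.89 → $593,890; Okafor 111,426.35 → $111,430; Vance 351,947.68 → $351,950; Orozco 359,642.08 → $359,640.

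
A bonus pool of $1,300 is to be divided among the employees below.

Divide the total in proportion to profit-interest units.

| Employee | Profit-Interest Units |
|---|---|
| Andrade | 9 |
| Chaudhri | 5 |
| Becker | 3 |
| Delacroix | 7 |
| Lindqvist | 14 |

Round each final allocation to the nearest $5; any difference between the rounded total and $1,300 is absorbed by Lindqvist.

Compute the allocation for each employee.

Andrade: $310; Chaudhri: $170; Becker: $105; Delacroix: $240; Lindqvist: $475

Sum of profit-interest units: 38.
Raw shares: Andrade 9/38 × $1,300 = 307.89; Chaudhri 5/38 × $1,300 = 171.05; Becker 3/38 × $1,300 = 102.63; Delacroix 7/38 × $1,300 = 239.47; Lindqvist 14/38 × $1,300 = 478.95.
After rounding ($5): Andrade $310; Chaudhri $170; Becker $105; Delacroix $240; Lindqvist $480. Sum = $1,305.
Difference $1,300 − $1,305 = −$5 applied to Lindqvist: Lindqvist becomes $475.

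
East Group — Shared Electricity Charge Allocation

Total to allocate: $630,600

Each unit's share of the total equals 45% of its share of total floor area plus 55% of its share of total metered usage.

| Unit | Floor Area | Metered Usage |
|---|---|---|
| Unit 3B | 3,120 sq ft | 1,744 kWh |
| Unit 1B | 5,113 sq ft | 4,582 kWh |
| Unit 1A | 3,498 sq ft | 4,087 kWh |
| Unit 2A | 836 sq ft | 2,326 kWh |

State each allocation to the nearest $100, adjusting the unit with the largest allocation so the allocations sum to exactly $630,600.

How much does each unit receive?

Floor area total 12,567; metered usage total 12,739.
Composite weights (45% floor area + 55% metered usage): Unit 3B 0.1870; Unit 1B 0.3809; Unit 1A 0.3017; Unit 2A 0.1304.
Raw shares: Unit 3B 117,933.24; Unit 1B 240,203.25; Unit 1A 190,258.84; Unit 2A 82,204.66.
Rounded to nearest $100: Unit 3B $117,900; Unit 1B $240,200; Unit 1A $190,300; Unit 2A $82,200. Sum = $630,600.
Sum already equals the total — no adjustment.

Unit 3B: $117,900; Unit 1B: $240,200; Unit 1A: $190,300; Unit 2A: $82,200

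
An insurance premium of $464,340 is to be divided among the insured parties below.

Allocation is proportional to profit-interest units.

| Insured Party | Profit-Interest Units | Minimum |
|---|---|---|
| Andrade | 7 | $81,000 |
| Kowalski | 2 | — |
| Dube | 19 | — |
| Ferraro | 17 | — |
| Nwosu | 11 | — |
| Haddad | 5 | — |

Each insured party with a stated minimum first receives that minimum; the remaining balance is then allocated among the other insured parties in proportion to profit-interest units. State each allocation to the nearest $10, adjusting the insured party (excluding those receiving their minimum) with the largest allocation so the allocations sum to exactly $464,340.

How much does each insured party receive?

Andrade: $81,000 · Kowalski: $14,200 · Dube: $134,880 · Ferraro: $120,680 · Nwosu: $78,090 · Haddad: $35,490

Minimums first: Andrade $81,000. Balance $383,340.
Balance split over remaining profit-interest units 54: Kowalski 14,197.78 → $14,200; Dube 134,878.89 → $134,880; Ferraro 120,681.11 → $120,680; Nwosu 78,087.78 → $78,090; Haddad 35,494.44 → $35,490.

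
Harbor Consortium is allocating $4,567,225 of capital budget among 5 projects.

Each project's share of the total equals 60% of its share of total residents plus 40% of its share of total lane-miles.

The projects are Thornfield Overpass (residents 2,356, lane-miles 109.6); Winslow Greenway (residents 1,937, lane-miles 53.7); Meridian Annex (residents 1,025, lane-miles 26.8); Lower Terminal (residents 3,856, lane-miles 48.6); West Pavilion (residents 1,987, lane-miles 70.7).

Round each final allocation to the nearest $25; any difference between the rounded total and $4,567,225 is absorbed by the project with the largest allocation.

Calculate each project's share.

Thornfield Overpass: $1,225,600; Winslow Greenway: $792,675; Meridian Annex: $409,900; Lower Terminal: $1,233,725; West Pavilion: $905,325

Totals — residents 11,161, lane-miles 309.4.
Composite weights (60% residents + 40% lane-miles): Thornfield Overpass 0.2683; Winslow Greenway 0.1736; Meridian Annex 0.0898; Lower Terminal 0.2701; West Pavilion 0.1982.
Proportional shares: Thornfield Overpass 1,225,609.89; Winslow Greenway 792,665.41; Meridian Annex 409,909.79; Lower Terminal 1,233,719.55; West Pavilion 905,320.37.
After rounding ($25): Thornfield Overpass $1,225,600; Winslow Greenway $792,675; Meridian Annex $409,900; Lower Terminal $1,233,725; West Pavilion $905,325. Sum = $4,567,225.
Rounded total matches; no reconciliation needed.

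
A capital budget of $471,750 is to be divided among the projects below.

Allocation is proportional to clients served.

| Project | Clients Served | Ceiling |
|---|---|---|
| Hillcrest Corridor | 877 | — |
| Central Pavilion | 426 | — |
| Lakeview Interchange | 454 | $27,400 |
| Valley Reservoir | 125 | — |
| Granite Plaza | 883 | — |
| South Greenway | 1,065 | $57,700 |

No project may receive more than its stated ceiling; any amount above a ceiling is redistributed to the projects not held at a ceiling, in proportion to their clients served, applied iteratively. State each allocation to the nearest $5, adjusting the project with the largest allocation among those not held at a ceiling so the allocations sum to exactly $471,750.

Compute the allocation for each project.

Combined clients served = 3,830.
Unconstrained shares: Hillcrest Corridor 108,022.13; Central Pavilion 52,471.41; Lakeview Interchange 55,920.23; Valley Reservoir 15,396.54; Granite Plaza 108,761.16; South Greenway 131,178.52.
Capped: Lakeview Interchange ($27,400), South Greenway ($57,700); remaining pool $386,650 reallocated over remaining clients served 2,311.
Redistributed shares: Hillcrest Corridor 146,729.58 → $146,730; Central Pavilion 71,273.43 → $71,275; Valley Reservoir 20,913.57 → $20,915; Granite Plaza 147,733.43 → $147,735.
Rounding difference −$5 applied to Granite Plaza → $147,730.

Hillcrest Corridor: $146,730 | Central Pavilion: $71,275 | Lakeview Interchange: $27,400 | Valley Reservoir: $20,915 | Granite Plaza: $147,730 | South Greenway: $57,700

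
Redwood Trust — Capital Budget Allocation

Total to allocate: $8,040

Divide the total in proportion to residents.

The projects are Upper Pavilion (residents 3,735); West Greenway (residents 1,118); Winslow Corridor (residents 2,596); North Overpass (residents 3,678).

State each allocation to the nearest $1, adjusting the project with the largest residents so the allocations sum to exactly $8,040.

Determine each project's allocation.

Upper Pavilion: $2,698; West Greenway: $808; Winslow Corridor: $1,876; North Overpass: $2,658

Total residents = 11,127.
Pro-rata amounts: Upper Pavilion 3,735/11,127 × $8,040 = 2,698.79; West Greenway 1,118/11,127 × $8,040 = 807.83; Winslow Corridor 2,596/11,127 × $8,040 = 1,875.78; North Overpass 3,678/11,127 × $8,040 = 2,657.60.
At nearest $1: Upper Pavilion $2,699; West Greenway $808; Winslow Corridor $1,876; North Overpass $2,658. Sum = $8,041.
Difference $8,040 − $8,041 = −$1 applied to largest residents (Upper Pavilion): Upper Pavilion becomes $2,698.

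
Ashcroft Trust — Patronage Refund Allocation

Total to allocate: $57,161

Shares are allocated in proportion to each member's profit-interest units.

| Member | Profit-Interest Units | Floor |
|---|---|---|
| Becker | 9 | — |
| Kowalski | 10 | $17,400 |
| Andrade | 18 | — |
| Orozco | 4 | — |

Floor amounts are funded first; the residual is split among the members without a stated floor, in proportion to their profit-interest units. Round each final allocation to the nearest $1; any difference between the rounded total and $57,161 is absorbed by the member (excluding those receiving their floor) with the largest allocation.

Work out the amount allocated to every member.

Fund the minimums — Kowalski $17,400. Residual $39,761.
Residual split over remaining profit-interest units 31: Becker 11,543.52 → $11,544; Andrade 23,087.03 → $23,087; Orozco 5,130.45 → $5,130.

Becker: $11,544 | Kowalski: $17,400 | Andrade: $23,087 | Orozco: $5,130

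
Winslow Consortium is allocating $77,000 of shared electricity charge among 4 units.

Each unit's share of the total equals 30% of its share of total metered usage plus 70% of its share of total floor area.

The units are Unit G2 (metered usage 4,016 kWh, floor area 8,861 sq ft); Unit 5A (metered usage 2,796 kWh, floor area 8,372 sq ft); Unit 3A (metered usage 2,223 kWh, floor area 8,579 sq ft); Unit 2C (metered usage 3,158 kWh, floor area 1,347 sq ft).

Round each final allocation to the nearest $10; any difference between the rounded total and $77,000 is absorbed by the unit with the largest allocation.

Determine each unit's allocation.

Unit G2: $25,190 | Unit 5A: $21,910 | Unit 3A: $21,240 | Unit 2C: $8,660

Totals — metered usage 12,193, floor area 27,159.
Blended shares (30% metered usage + 70% floor area): Unit G2 0.3272; Unit 5A 0.2846; Unit 3A 0.2758; Unit 2C 0.1124.
Proportional shares: Unit G2 25,194.05; Unit 5A 21,912.25; Unit 3A 21,237.50; Unit 2C 8,656.19.
At nearest $10: Unit G2 $25,190; Unit 5A $21,910; Unit 3A $21,240; Unit 2C $8,660. Sum = $77,000.
Sum already equals the total — no adjustment.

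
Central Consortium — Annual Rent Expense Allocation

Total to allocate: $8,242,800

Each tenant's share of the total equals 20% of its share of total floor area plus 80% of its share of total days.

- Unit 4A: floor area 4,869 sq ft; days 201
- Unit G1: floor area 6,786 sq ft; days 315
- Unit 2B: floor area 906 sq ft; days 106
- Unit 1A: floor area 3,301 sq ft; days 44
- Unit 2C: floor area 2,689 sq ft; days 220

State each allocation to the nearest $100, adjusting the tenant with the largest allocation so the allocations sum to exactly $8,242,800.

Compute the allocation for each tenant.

Unit 4A: $1,928,700 | Unit G1: $2,947,500 | Unit 2B: $869,400 | Unit 1A: $620,800 | Unit 2C: $1,876,400

Totals — floor area 18,551, days 886.
Combined weights (20% floor area + 80% days): Unit 4A 0.2340; Unit G1 0.3576; Unit 2B 0.1055; Unit 1A 0.0753; Unit 2C 0.2276.
Pro-rata amounts: Unit 4A 1,928,674.82; Unit G1 2,947,500.45; Unit 2B 869,440.06; Unit 1A 620,827.07; Unit 2C 1,876,357.60.
At nearest $100: Unit 4A $1,928,700; Unit G1 $2,947,500; Unit 2B $869,400; Unit 1A $620,800; Unit 2C $1,876,400. Sum = $8,242,800.
Sum already equals the total — no adjustment.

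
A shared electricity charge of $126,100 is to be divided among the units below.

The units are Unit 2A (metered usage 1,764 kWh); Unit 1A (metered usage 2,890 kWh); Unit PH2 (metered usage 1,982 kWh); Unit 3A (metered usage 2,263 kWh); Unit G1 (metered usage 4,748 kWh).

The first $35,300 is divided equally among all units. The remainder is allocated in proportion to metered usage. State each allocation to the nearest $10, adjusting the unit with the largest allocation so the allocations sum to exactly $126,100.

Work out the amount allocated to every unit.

$35,300 shared equally gives $7,060 per unit.
Remainder $90,800 by metered usage (total 13,647): Unit 2A 11,736.73 → $11,740; Unit 1A 19,228.55 → $19,230; Unit PH2 13,187.19 → $13,190; Unit 3A 15,056.82 → $15,060; Unit G1 31,590.71 → $31,590.
Rounding difference −$10 on remainder applied to Unit G1.
Totals: Unit 2A $7,060 + $11,740 = $18,800; Unit 1A $7,060 + $19,230 = $26,290; Unit PH2 $7,060 + $13,190 = $20,250; Unit 3A $7,060 + $15,060 = $22,120; Unit G1 $7,060 + $31,580 = $38,640.

Unit 2A: $18,800 | Unit 1A: $26,290 | Unit PH2: $20,250 | Unit 3A: $22,120 | Unit G1: $38,640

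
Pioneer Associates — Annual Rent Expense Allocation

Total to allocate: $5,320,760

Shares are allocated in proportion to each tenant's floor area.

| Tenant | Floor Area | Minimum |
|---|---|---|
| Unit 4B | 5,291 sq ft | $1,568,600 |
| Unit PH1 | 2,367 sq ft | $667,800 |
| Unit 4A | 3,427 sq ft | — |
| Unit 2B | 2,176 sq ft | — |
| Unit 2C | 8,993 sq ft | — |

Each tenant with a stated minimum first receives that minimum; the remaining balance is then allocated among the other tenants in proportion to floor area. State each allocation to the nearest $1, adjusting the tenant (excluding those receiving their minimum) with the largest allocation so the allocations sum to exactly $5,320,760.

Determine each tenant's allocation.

Minimums first: Unit 4B $1,568,600; Unit PH1 $667,800. Residual $3,084,360.
Residual split over remaining floor area 14,596: Unit 4A 724,177.97 → $724,178; Unit 2B 459,822.37 → $459,822; Unit 2C 1,900,359.65 → $1,900,360.

Unit 4B: $1,568,600 | Unit PH1: $667,800 | Unit 4A: $724,178 | Unit 2B: $459,822 | Unit 2C: $1,900,360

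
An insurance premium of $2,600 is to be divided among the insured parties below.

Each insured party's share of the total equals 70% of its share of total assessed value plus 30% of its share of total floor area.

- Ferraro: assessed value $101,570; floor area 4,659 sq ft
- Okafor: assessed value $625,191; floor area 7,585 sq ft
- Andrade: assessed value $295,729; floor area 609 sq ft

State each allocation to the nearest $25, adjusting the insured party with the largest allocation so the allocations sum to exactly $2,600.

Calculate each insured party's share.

Assessed value total 1,022,490; floor area total 12,853.
Composite weights (70% assessed value + 30% floor area): Ferraro 0.1783; Okafor 0.6050; Andrade 0.2167.
Raw shares: Ferraro 463.53; Okafor 1,573.13; Andrade 563.35.
At nearest $25: Ferraro $475; Okafor $1,575; Andrade $575. Sum = $2,625.
Difference $2,600 − $2,625 = −$25 applied to largest allocation (Okafor): Okafor becomes $1,550.

Ferraro: $475 | Okafor: $1,550 | Andrade: $575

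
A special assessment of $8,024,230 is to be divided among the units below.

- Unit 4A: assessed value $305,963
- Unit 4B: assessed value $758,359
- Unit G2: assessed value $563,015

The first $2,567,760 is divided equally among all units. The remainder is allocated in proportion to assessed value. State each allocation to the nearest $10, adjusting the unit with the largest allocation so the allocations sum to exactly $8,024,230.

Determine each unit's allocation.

$2,567,760 shared equally gives $855,920 per unit.
Remainder $5,456,470 by assessed value (total 1,627,337): Unit 4A 1,025,895.64 → $1,025,900; Unit 4B 2,542,781.94 → $2,542,780; Unit G2 1,887,792.42 → $1,887,790.
Totals: Unit 4A $855,920 + $1,025,900 = $1,881,820; Unit 4B $855,920 + $2,542,780 = $3,398,700; Unit G2 $855,920 + $1,887,790 = $2,743,710.

Unit 4A: $1,881,820 · Unit 4B: $3,398,700 · Unit G2: $2,743,710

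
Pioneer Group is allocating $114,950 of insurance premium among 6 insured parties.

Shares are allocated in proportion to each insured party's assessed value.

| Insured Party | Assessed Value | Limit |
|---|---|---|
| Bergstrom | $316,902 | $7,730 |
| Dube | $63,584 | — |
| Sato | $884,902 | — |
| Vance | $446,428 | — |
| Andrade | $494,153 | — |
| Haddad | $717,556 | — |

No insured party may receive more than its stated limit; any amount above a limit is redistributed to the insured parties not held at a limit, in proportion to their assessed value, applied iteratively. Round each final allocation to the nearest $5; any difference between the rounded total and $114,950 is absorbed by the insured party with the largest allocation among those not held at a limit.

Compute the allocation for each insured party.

Total assessed value = 2,923,525.
Pro-rata shares before constraints: Bergstrom 12,460.26; Dube 2,500.06; Sato 34,793.44; Vance 17,553.09; Andrade 19,429.59; Haddad 28,213.56.
Cap binds for Bergstrom ($7,730); balance $107,220 reallocated over remaining assessed value 2,606,623.
Remaining shares: Dube 2,615.44 → $2,615; Sato 36,399.28 → $36,400; Vance 18,363.23 → $18,365; Andrade 20,326.33 → $20,325; Haddad 29,515.72 → $29,515.

Bergstrom: $7,730 · Dube: $2,615 · Sato: $36,400 · Vance: $18,365 · Andrade: $20,325 · Haddad: $29,515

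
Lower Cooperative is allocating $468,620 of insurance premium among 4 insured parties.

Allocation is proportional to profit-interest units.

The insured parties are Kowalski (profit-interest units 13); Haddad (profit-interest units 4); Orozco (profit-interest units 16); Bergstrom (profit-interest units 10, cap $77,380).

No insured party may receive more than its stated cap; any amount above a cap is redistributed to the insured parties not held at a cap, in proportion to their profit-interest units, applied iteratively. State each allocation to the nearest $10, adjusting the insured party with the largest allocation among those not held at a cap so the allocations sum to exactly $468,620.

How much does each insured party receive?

Profit-interest units total: 43.
Proportional shares (ignoring caps): Kowalski 141,675.81; Haddad 43,592.56; Orozco 174,370.23; Bergstrom 108,981.40.
Capped: Bergstrom ($77,380); balance $391,240 reallocated over remaining profit-interest units 33.
Redistributed shares: Kowalski 154,124.85 → $154,120; Haddad 47,423.03 → $47,420; Orozco 189,692.12 → $189,690.
Rounding difference +$10 applied to Orozco → $189,700.

Kowalski: $154,120; Haddad: $47,420; Orozco: $189,700; Bergstrom: $77,380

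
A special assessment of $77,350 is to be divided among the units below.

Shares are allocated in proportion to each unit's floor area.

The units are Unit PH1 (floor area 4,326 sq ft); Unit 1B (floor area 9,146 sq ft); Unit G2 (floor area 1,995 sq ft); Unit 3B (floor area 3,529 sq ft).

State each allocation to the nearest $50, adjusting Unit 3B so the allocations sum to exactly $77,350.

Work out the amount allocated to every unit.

Unit PH1: $17,600 · Unit 1B: $37,250 · Unit G2: $8,100 · Unit 3B: $14,400

Floor area total: 18,996.
Pro-rata amounts: Unit PH1 4,326/18,996 × $77,350 = 17,615.08; Unit 1B 9,146/18,996 × $77,350 = 37,241.69; Unit G2 1,995/18,996 × $77,350 = 8,123.46; Unit 3B 3,529/18,996 × $77,350 = 14,369.77.
At nearest $50: Unit PH1 $17,600; Unit 1B $37,250; Unit G2 $8,100; Unit 3B $14,350. Sum = $77,300.
Difference $77,350 − $77,300 = +$50 applied to Unit 3B: Unit 3B becomes $14,400.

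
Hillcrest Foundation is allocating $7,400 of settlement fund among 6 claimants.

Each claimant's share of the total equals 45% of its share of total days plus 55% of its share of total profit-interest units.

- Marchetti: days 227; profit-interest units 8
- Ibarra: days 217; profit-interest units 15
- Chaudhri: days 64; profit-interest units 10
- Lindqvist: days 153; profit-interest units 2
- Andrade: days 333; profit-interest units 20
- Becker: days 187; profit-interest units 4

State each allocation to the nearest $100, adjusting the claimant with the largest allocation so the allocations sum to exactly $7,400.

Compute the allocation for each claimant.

Totals — days 1,181, profit-interest units 59.
Blended shares (45% days + 55% profit-interest units): Marchetti 0.1611; Ibarra 0.2225; Chaudhri 0.1176; Lindqvist 0.0769; Andrade 0.3133; Becker 0.1085.
Unrounded shares: Marchetti 1,191.92; Ibarra 1,646.61; Chaudhri 870.29; Lindqvist 569.37; Andrade 2,318.60; Becker 803.21.
At nearest $100: Marchetti $1,200; Ibarra $1,600; Chaudhri $900; Lindqvist $600; Andrade $2,300; Becker $800. Sum = $7,400.
Rounded total matches; no reconciliation needed.

Marchetti: $1,200 · Ibarra: $1,600 · Chaudhri: $900 · Lindqvist: $600 · Andrade: $2,300 · Becker: $800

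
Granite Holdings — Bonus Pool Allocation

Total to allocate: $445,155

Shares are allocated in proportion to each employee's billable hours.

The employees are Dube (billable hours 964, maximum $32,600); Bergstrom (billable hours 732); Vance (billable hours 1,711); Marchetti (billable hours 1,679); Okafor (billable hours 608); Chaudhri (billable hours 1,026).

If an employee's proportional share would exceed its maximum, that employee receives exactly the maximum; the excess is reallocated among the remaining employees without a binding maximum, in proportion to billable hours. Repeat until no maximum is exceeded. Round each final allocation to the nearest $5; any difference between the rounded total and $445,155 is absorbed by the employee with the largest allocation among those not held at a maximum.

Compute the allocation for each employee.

Combined billable hours = 6,720.
Pro-rata shares before constraints: Dube 63,858.54; Bergstrom 48,490.10; Vance 113,342.29; Marchetti 111,222.51; Okafor 40,275.93; Chaudhri 67,965.63.
Cap binds for Dube ($32,600); remaining pool $412,555 reallocated over remaining billable hours 5,756.
Redistributed shares: Bergstrom 52,465.30 → $52,465; Vance 122,634.05 → $122,635; Marchetti 120,340.49 → $120,340; Okafor 43,577.73 → $43,580; Chaudhri 73,537.43 → $73,535.

Dube: $32,600 · Bergstrom: $52,465 · Vance: $122,635 · Marchetti: $120,340 · Okafor: $43,580 · Chaudhri: $73,535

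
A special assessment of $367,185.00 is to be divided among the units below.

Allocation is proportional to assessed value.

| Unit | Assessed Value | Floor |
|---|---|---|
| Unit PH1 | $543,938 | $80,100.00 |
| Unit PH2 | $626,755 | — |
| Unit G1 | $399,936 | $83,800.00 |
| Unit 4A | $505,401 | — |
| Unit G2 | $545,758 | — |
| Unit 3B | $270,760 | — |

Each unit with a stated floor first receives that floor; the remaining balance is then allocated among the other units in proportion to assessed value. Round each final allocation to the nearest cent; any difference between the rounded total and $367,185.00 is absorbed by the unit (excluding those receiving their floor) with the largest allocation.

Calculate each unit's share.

Unit PH1: $80,100.00; Unit PH2: $65,382.86; Unit G1: $83,800.00; Unit 4A: $52,723.26; Unit G2: $56,933.29; Unit 3B: $28,245.59

Guaranteed amounts: Unit PH1 $80,100.00; Unit G1 $83,800.00. Remaining pool $203,285.00.
Remaining pool split over remaining assessed value 1,948,674: Unit PH2 65,382.8656 → $65,382.87; Unit 4A 52,723.2581 → $52,723.26; Unit G2 56,933.2864 → $56,933.29; Unit 3B 28,245.5899 → $28,245.59.
Rounding difference −$0.01 applied to Unit PH2 → $65,382.86.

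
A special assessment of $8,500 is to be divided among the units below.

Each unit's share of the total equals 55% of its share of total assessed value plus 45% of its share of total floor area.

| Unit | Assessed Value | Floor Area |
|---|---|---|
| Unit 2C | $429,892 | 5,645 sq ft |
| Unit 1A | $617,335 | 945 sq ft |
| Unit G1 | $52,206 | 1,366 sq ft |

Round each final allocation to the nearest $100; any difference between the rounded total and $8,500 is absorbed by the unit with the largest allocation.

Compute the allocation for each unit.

Assessed value total 1,099,433; floor area total 7,956.
Composite weights (55% assessed value + 45% floor area): Unit 2C 0.5343; Unit 1A 0.3623; Unit G1 0.1034.
Pro-rata amounts: Unit 2C 4,541.93; Unit 1A 3,079.35; Unit G1 878.72.
After rounding ($100): Unit 2C $4,500; Unit 1A $3,100; Unit G1 $900. Sum = $8,500.
No rounding difference to absorb.

Unit 2C: $4,500; Unit 1A: $3,100; Unit G1: $900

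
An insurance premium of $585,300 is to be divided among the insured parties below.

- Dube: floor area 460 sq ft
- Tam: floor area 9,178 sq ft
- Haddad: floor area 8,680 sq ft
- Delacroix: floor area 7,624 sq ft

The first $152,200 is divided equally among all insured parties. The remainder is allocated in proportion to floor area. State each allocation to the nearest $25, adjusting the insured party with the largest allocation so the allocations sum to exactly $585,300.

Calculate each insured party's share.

Equal tier: $152,200 ÷ 4 = $38,050 apiece.
Remainder $433,100 by floor area (total 25,942): Dube 7,679.67 → $7,675; Tam 153,226.11 → $153,225; Haddad 144,912.03 → $144,900; Delacroix 127,282.18 → $127,275.
Rounding difference +$25 on remainder applied to Tam.
Totals: Dube $38,050 + $7,675 = $45,725; Tam $38,050 + $153,250 = $191,300; Haddad $38,050 + $144,900 = $182,950; Delacroix $38,050 + $127,275 = $165,325.

Dube: $45,725; Tam: $191,300; Haddad: $182,950; Delacroix: $165,325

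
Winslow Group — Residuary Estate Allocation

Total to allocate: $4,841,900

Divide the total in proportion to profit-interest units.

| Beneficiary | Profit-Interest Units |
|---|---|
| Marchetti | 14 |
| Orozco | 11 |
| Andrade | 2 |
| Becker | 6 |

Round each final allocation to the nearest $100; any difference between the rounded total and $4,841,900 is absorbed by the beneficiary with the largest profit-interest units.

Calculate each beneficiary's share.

Profit-interest units total: 14 + 11 + 2 + 6 = 33.
Proportional shares: Marchetti 2,054,139.39; Orozco 1,613,966.67; Andrade 293,448.48; Becker 880,345.45.
After rounding ($100): Marchetti $2,054,100; Orozco $1,614,000; Andrade $293,400; Becker $880,300. Sum = $4,841,800.
Difference $4,841,900 − $4,841,800 = +$100 applied to largest profit-interest units (Marchetti): Marchetti becomes $2,054,200.

Marchetti: $2,054,200 · Orozco: $1,614,000 · Andrade: $293,400 · Becker: $880,300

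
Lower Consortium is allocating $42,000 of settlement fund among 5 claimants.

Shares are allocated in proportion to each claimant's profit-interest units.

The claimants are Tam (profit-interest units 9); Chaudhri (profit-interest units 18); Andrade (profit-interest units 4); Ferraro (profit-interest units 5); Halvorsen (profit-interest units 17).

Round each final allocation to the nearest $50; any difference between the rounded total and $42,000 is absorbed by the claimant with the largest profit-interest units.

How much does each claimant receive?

Tam: $7,150 · Chaudhri: $14,300 · Andrade: $3,150 · Ferraro: $3,950 · Halvorsen: $13,450

Combined profit-interest units = 53.
Pro-rata amounts: Tam 9/53 × $42,000 = 7,132.08; Chaudhri 18/53 × $42,000 = 14,264.15; Andrade 4/53 × $42,000 = 3,169.81; Ferraro 5/53 × $42,000 = 3,962.26; Halvorsen 17/53 × $42,000 = 13,471.70.
Rounded to nearest $50: Tam $7,150; Chaudhri $14,250; Andrade $3,150; Ferraro $3,950; Halvorsen $13,450. Sum = $41,950.
Difference $42,000 − $41,950 = +$50 applied to largest profit-interest units (Chaudhri): Chaudhri becomes $14,300.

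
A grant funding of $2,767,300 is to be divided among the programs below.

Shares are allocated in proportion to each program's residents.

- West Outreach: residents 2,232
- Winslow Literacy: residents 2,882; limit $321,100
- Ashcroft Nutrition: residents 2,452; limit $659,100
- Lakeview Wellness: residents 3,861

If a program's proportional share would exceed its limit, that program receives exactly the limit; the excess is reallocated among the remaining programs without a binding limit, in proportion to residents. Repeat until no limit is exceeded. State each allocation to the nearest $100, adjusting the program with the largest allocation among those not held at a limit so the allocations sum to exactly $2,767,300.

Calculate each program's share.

Residents total: 11,427.
Unconstrained shares: West Outreach 540,528.01; Winslow Literacy 697,939.84; Ashcroft Nutrition 593,805.86; Lakeview Wellness 935,026.28.
Cap binds for Winslow Literacy ($321,100); remaining pool $2,446,200 reallocated over remaining residents 8,545.
Cap binds for Ashcroft Nutrition ($659,100); remaining pool $1,787,100 reallocated over remaining residents 6,093.
Remaining shares: West Outreach 654,654.06 → $654,700; Lakeview Wellness 1,132,445.94 → $1,132,400.

West Outreach: $654,700; Winslow Literacy: $321,100; Ashcroft Nutrition: $659,100; Lakeview Wellness: $1,132,400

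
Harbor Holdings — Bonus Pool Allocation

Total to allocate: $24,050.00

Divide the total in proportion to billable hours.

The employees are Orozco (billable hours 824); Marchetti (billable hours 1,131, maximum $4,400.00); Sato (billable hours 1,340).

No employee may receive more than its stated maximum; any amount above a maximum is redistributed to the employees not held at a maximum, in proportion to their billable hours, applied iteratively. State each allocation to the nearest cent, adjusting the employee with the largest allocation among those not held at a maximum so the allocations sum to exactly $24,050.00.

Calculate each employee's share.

Orozco: $7,482.26 · Marchetti: $4,400.00 · Sato: $12,167.74

Combined billable hours = 3,295.
Proportional shares (ignoring caps): Orozco 6,014.3247; Marchetti 8,255.0986; Sato 9,780.5766.
Capped: Marchetti ($4,400.00); balance $19,650.00 reallocated over remaining billable hours 2,164.
Remaining shares: Orozco 7,482.2551 → $7,482.26; Sato 12,167.7449 → $12,167.74.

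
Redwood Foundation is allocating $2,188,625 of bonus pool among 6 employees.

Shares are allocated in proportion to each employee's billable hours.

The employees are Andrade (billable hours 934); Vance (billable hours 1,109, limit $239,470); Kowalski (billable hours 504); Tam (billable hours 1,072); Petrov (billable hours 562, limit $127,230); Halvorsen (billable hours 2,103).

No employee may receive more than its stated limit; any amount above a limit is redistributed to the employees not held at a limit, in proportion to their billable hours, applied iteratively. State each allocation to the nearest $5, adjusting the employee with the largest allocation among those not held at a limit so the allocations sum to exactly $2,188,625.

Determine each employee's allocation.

Andrade: $368,885 | Vance: $239,470 | Kowalski: $199,055 | Tam: $423,390 | Petrov: $127,230 | Halvorsen: $830,595

Combined billable hours = 6,284.
Pro-rata shares before constraints: Andrade 325,298.50; Vance 386,248.43; Kowalski 175,535.81; Tam 373,361.87; Petrov 195,736.35; Halvorsen 732,444.04.
Cap binds for Vance ($239,470), Petrov ($127,230); remaining pool $1,821,925 reallocated over remaining billable hours 4,613.
Redistributed shares: Andrade 368,887.48 → $368,885; Kowalski 199,057.06 → $199,055; Tam 423,391.20 → $423,390; Halvorsen 830,589.26 → $830,590.
Rounding difference +$5 applied to Halvorsen → $830,595.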